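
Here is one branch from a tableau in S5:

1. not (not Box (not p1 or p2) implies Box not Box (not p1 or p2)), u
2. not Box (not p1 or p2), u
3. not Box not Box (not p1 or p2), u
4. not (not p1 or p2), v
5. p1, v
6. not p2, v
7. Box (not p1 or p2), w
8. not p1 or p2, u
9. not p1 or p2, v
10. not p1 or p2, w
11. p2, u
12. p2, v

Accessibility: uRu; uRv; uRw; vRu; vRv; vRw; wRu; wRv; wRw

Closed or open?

Yes, closed

Both p2 and not p2 appear at v.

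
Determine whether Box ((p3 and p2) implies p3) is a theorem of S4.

Tableau for the negation not Box ((p3 and p2) implies p3):
1. not Box ((p3 and p2) implies p3), u
2. not ((p3 and p2) implies p3), v
3. p3 and p2, v
4. not p3, v
5. p3, v
6. p2, v
Accessibility: uRu, uRv, vRv
Branch closes: p3 and not p3 both at v.
All branches of the negation close; one closing branch shown above.

Yes, valid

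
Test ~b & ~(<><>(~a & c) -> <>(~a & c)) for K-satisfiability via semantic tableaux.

1. ~b & ~(<><>(~a & c) -> <>(~a & c)), w0
2. ~b, w0
3. ~(<><>(~a & c) -> <>(~a & c)), w0
4. <><>(~a & c), w0
5. ~<>(~a & c), w0
6. <>(~a & c), w1
7. ~(~a & c), w1
8. ~c, w1
9. ~a & c, w2
10. ~a, w2
11. c, w2
Accessibility: w0Rw1, w1Rw2

Satisfiable (open branch found)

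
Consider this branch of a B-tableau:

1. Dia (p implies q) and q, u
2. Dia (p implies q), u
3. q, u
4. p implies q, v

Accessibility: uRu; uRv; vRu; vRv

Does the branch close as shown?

Not closed

There is no literal clash: for every atom and world, at most one sign appears.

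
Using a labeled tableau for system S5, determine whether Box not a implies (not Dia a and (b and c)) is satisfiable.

Satisfiable

1. Box not a implies (not Dia a and (b and c)), w0
2. not Dia a and (b and c), w0
3. not Dia a, w0
4. b and c, w0
5. b, w0
6. c, w0
7. not a, w0
Accessibility: w0Rw0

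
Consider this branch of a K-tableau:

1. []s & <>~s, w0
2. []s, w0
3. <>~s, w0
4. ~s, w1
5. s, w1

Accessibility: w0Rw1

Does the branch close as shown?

Both s and ~s appear at w1.

Yes, closed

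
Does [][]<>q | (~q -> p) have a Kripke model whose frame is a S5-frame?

Satisfiable (open branch found)

1. [][]<>q | (~q -> p), u
2. ~q -> p, u   [|-rule on 1 (branches; this branch)]
3. p, u   [->-rule on 2 (branches; this branch)]
Accessibility: uRu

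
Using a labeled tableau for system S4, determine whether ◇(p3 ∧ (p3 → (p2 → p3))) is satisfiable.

1. ◇(p3 ∧ (p3 → (p2 → p3))), w0
2. p3 ∧ (p3 → (p2 → p3)), w1   [◇-rule on 1: fresh world w1, w0Rw1]
3. p3, w1   [∧-rule on 2]
4. p3 → (p2 → p3), w1   [∧-rule on 2]
5. p2 → p3, w1   [→-rule on 4 (branches; this branch)]
Accessibility: w0Rw0, w0Rw1, w1Rw1

Yes, satisfiable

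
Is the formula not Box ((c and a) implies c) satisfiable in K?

1. not Box ((c and a) implies c), w0
2. not ((c and a) implies c), w1
3. c and a, w1
4. not c, w1
5. c, w1
6. a, w1
Accessibility: w0Rw1
Branch closes: c and not c both at w1.
Every branch closes; the branch above is one of them.

Unsatisfiable (every branch closes)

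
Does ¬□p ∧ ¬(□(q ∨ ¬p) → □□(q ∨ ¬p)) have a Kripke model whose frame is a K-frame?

1. ¬□p ∧ ¬(□(q ∨ ¬p) → □□(q ∨ ¬p)), 0
2. ¬□p, 0
3. ¬(□(q ∨ ¬p) → □□(q ∨ ¬p)), 0
4. □(q ∨ ¬p), 0
5. ¬□□(q ∨ ¬p), 0
6. ¬p, 1
7. q ∨ ¬p, 1
8. ¬□(q ∨ ¬p), 2
9. q ∨ ¬p, 2
10. ¬p, 2
11. ¬(q ∨ ¬p), 3
12. ¬q, 3
13. p, 3
Accessibility: 0R1, 0R2, 2R3

Yes, satisfiable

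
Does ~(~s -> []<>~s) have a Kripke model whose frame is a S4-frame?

1. ~(~s -> []<>~s), w0
2. ~s, w0   [~->-rule on 1]
3. ~[]<>~s, w0   [~->-rule on 1]
4. ~<>~s, w1   [~[]-rule on 3: fresh world w1, w0Rw1]
5. s, w1   [~<>-rule on 4 via w1Rw1]
Accessibility: w0Rw0, w0Rw1, w1Rw1

Satisfiable (open branch found)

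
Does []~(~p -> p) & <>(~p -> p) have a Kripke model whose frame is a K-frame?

No, unsatisfiable

1. []~(~p -> p) & <>(~p -> p), w0
2. []~(~p -> p), w0
3. <>(~p -> p), w0
4. ~p -> p, w1
5. ~(~p -> p), w1
6. ~p, w1
7. p, w1
Accessibility: w0Rw1
Branch closes: p and ~p both at w1.
All branches of the tableau close; one closing branch shown above.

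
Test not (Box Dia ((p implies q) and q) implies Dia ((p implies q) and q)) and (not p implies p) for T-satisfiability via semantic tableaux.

1. not (Box Dia ((p implies q) and q) implies Dia ((p implies q) and q)) and (not p implies p), w0
2. not (Box Dia ((p implies q) and q) implies Dia ((p implies q) and q)), w0   [and-rule on 1]
3. not p implies p, w0   [and-rule on 1]
4. Box Dia ((p implies q) and q), w0   [neg-implies-rule on 2]
5. not Dia ((p implies q) and q), w0   [neg-implies-rule on 2]
6. Dia ((p implies q) and q), w0   [Box-rule on 4 via w0Rw0]
7. not ((p implies q) and q), w0   [neg-Dia-rule on 5 via w0Rw0]
8. p, w0   [implies-rule on 3 (branches; this branch)]
9. not (p implies q), w0   [neg-and-rule on 7 (branches; this branch)]
10. not q, w0   [neg-implies-rule on 9]
11. (p implies q) and q, w1   [Dia-rule on 6: fresh world w1, w0Rw1]
12. p implies q, w1   [and-rule on 11]
13. q, w1   [and-rule on 11]
14. Dia ((p implies q) and q), w1   [Box-rule on 4 via w0Rw1]
15. not ((p implies q) and q), w1   [neg-Dia-rule on 5 via w0Rw1]
16. not (p implies q), w1   [neg-and-rule on 15 (branches; this branch)]
17. p, w1   [neg-implies-rule on 16]
18. not q, w1   [neg-implies-rule on 16]
Accessibility: w0Rw0, w0Rw1, w1Rw1
Branch closes: q and not q both at w1.
All branches of the tableau close; one closing branch shown above.

Unsatisfiable (every branch closes)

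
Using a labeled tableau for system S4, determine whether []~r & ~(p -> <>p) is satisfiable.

Unsatisfiable

1. []~r & ~(p -> <>p), 0
2. []~r, 0
3. ~(p -> <>p), 0
4. p, 0
5. ~<>p, 0
6. ~r, 0
7. ~p, 0
Accessibility: 0R0
Branch closes: p and ~p both at 0.
(One branch shown.) All branches close.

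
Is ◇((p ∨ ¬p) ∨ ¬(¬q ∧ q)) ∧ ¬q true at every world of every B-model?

Tableau for the negation ¬(◇((p ∨ ¬p) ∨ ¬(¬q ∧ q)) ∧ ¬q):
1. ¬(◇((p ∨ ¬p) ∨ ¬(¬q ∧ q)) ∧ ¬q), u
2. q, u
Accessibility: uRu
The negation has an open branch (countermodel exists).

No, not valid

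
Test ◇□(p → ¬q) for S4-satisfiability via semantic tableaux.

Satisfiable

1. ◇□(p → ¬q), u
2. □(p → ¬q), v
3. p → ¬q, v
4. ¬q, v
Accessibility: uRu, uRv, vRv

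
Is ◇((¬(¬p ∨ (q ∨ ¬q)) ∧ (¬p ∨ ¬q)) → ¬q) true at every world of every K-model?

Tableau for the negation ¬◇((¬(¬p ∨ (q ∨ ¬q)) ∧ (¬p ∨ ¬q)) → ¬q):
1. ¬◇((¬(¬p ∨ (q ∨ ¬q)) ∧ (¬p ∨ ¬q)) → ¬q), w0
The negation has an open branch (countermodel exists).

Invalid (countermodel exists)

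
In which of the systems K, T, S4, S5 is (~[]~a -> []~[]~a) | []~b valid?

S5-tableau for the negation ~((~[]~a -> []~[]~a) | []~b):
1. ~((~[]~a -> []~[]~a) | []~b), 0
2. ~(~[]~a -> []~[]~a), 0
3. ~[]~b, 0
4. ~[]~a, 0
5. ~[]~[]~a, 0
6. b, 1
7. a, 2
8. []~a, 3
9. ~a, 0
10. ~a, 1
11. ~a, 2
Accessibility: 0R0, 0R1, 0R2, 0R3, 1R0, 1R1, 1R2, 1R3, 2R0, 2R1, 2R2, 2R3, 3R0, 3R1, 3R2, 3R3
Branch closes: a and ~a both at 2.
Every branch closes (one shown): valid in S5.
S4-tableau for the negation ~((~[]~a -> []~[]~a) | []~b):
1. ~((~[]~a -> []~[]~a) | []~b), 0
2. ~(~[]~a -> []~[]~a), 0
3. ~[]~b, 0
4. ~[]~a, 0
5. ~[]~[]~a, 0
6. b, 1
7. a, 2
8. []~a, 3
9. ~a, 3
Accessibility: 0R0, 0R1, 0R2, 0R3, 1R1, 2R2, 3R3
Complete open branch: countermodel on an S4-frame, so not valid in S4, nor in K, T (the same frame is also a K-frame and a T-frame).

S5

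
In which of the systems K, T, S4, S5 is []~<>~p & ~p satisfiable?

K

K-tableau for the formula:
1. []~<>~p & ~p, w0
2. []~<>~p, w0
3. ~p, w0
Complete open branch: satisfiable in K.
T-tableau for the formula:
1. []~<>~p & ~p, w0
2. []~<>~p, w0
3. ~p, w0
4. ~<>~p, w0
5. p, w0
Accessibility: w0Rw0
Branch closes: p and ~p both at w0.
Every branch closes (one shown): unsatisfiable in T, hence also in S4, S5 (every S4/S5-frame is a T-frame).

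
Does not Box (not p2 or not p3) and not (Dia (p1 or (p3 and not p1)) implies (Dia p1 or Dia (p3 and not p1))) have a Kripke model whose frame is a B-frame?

No, unsatisfiable

1. not Box (not p2 or not p3) and not (Dia (p1 or (p3 and not p1)) implies (Dia p1 or Dia (p3 and not p1))), u
2. not Box (not p2 or not p3), u
3. not (Dia (p1 or (p3 and not p1)) implies (Dia p1 or Dia (p3 and not p1))), u
4. Dia (p1 or (p3 and not p1)), u
5. not (Dia p1 or Dia (p3 and not p1)), u
6. not Dia p1, u
7. not Dia (p3 and not p1), u
8. not p1, u
9. not (p3 and not p1), u
10. not p3, u
11. not (not p2 or not p3), v
12. p2, v
13. p3, v
14. not p1, v
15. not (p3 and not p1), v
16. p1, v
Accessibility: uRu, uRv, vRu, vRv
Branch closes: p1 and not p1 both at v.
(One branch shown.) All branches close.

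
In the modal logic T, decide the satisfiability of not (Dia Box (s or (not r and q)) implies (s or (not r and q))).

1. not (Dia Box (s or (not r and q)) implies (s or (not r and q))), 0
2. Dia Box (s or (not r and q)), 0   [neg-implies-rule on 1]
3. not (s or (not r and q)), 0   [neg-implies-rule on 1]
4. not s, 0   [neg-or-rule on 3]
5. not (not r and q), 0   [neg-or-rule on 3]
6. not q, 0   [neg-and-rule on 5 (branches; this branch)]
7. Box (s or (not r and q)), 1   [Dia-rule on 2: fresh world 1, 0R1]
8. s or (not r and q), 1   [Box-rule on 7 via 1R1]
9. not r and q, 1   [or-rule on 8 (branches; this branch)]
10. not r, 1   [and-rule on 9]
11. q, 1   [and-rule on 9]
Accessibility: 0R0, 0R1, 1R1

Satisfiable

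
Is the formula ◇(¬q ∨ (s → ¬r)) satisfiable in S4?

1. ◇(¬q ∨ (s → ¬r)), w0
2. ¬q ∨ (s → ¬r), w1
3. s → ¬r, w1
4. ¬r, w1
Accessibility: w0Rw0, w0Rw1, w1Rw1

Satisfiable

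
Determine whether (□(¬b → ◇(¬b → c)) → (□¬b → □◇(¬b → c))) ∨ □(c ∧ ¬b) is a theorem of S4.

Valid in S4

Tableau for the negation ¬((□(¬b → ◇(¬b → c)) → (□¬b → □◇(¬b → c))) ∨ □(c ∧ ¬b)):
1. ¬((□(¬b → ◇(¬b → c)) → (□¬b → □◇(¬b → c))) ∨ □(c ∧ ¬b)), 0
2. ¬(□(¬b → ◇(¬b → c)) → (□¬b → □◇(¬b → c))), 0
3. ¬□(c ∧ ¬b), 0
4. □(¬b → ◇(¬b → c)), 0
5. ¬(□¬b → □◇(¬b → c)), 0
6. □¬b, 0
7. ¬□◇(¬b → c), 0
8. ¬b → ◇(¬b → c), 0
9. ¬b, 0
10. ◇(¬b → c), 0
11. ¬(c ∧ ¬b), 1
12. ¬b → ◇(¬b → c), 1
13. ¬b, 1
14. ¬c, 1
15. ◇(¬b → c), 1
16. ¬◇(¬b → c), 2
17. ¬b → ◇(¬b → c), 2
18. ¬b, 2
19. ¬(¬b → c), 2
20. ¬c, 2
21. ◇(¬b → c), 2
22. ¬b → c, 3
23. ¬b → ◇(¬b → c), 3
24. ¬b, 3
25. c, 3
26. ◇(¬b → c), 3
27. ¬b → c, 4
28. ¬b → ◇(¬b → c), 4
29. ¬b, 4
30. c, 4
31. ◇(¬b → c), 4
32. ¬b → c, 5
33. ¬b → ◇(¬b → c), 5
34. ¬b, 5
35. ¬(¬b → c), 5
36. ¬c, 5
37. c, 5
Accessibility: 0R0, 0R1, 0R2, 0R3, 0R4, 0R5, 1R1, 1R4, 2R2, 2R5, 3R3, 4R4, 5R5
Branch closes: c and ¬c both at 5.
Every branch of the negation's tableau closes; the branch above is one of them.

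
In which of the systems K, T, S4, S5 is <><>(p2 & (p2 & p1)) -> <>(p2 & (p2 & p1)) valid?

S4, S5

S4-tableau for the negation ~(<><>(p2 & (p2 & p1)) -> <>(p2 & (p2 & p1))):
1. ~(<><>(p2 & (p2 & p1)) -> <>(p2 & (p2 & p1))), u
2. <><>(p2 & (p2 & p1)), u   [~->-rule on 1]
3. ~<>(p2 & (p2 & p1)), u   [~->-rule on 1]
4. ~(p2 & (p2 & p1)), u   [~<>-rule on 3 via uRu]
5. ~(p2 & p1), u   [~&-rule on 4 (branches; this branch)]
6. ~p1, u   [~&-rule on 5 (branches; this branch)]
7. <>(p2 & (p2 & p1)), v   [<>-rule on 2: fresh world v, uRv]
8. ~(p2 & (p2 & p1)), v   [~<>-rule on 3 via uRv]
9. ~(p2 & p1), v   [~&-rule on 8 (branches; this branch)]
10. ~p1, v   [~&-rule on 9 (branches; this branch)]
11. p2 & (p2 & p1), w   [<>-rule on 7: fresh world w, vRw]
12. p2, w   [&-rule on 11]
13. p2 & p1, w   [&-rule on 11]
14. p1, w   [&-rule on 13]
15. ~(p2 & (p2 & p1)), w   [~<>-rule on 3 via uRw]
16. ~(p2 & p1), w   [~&-rule on 15 (branches; this branch)]
17. ~p1, w   [~&-rule on 16 (branches; this branch)]
Accessibility: uRu, uRv, uRw, vRv, vRw, wRw
Branch closes: p1 and ~p1 both at w.
Every branch closes (one shown): valid in S4, hence also in S5 (every theorem of S4 is a theorem of S5).
T-tableau for the negation ~(<><>(p2 & (p2 & p1)) -> <>(p2 & (p2 & p1))):
1. ~(<><>(p2 & (p2 & p1)) -> <>(p2 & (p2 & p1))), u
2. <><>(p2 & (p2 & p1)), u   [~->-rule on 1]
3. ~<>(p2 & (p2 & p1)), u   [~->-rule on 1]
4. ~(p2 & (p2 & p1)), u   [~<>-rule on 3 via uRu]
5. ~(p2 & p1), u   [~&-rule on 4 (branches; this branch)]
6. ~p1, u   [~&-rule on 5 (branches; this branch)]
7. <>(p2 & (p2 & p1)), v   [<>-rule on 2: fresh world v, uRv]
8. ~(p2 & (p2 & p1)), v   [~<>-rule on 3 via uRv]
9. ~(p2 & p1), v   [~&-rule on 8 (branches; this branch)]
10. ~p1, v   [~&-rule on 9 (branches; this branch)]
11. p2 & (p2 & p1), w   [<>-rule on 7: fresh world w, vRw]
12. p2, w   [&-rule on 11]
13. p2 & p1, w   [&-rule on 11]
14. p1, w   [&-rule on 13]
Accessibility: uRu, uRv, vRv, vRw, wRw
Complete open branch: countermodel on a T-frame, so not valid in T, nor in K (the same frame is also a K-frame).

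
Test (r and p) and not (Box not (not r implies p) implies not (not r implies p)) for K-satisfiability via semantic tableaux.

1. (r and p) and not (Box not (not r implies p) implies not (not r implies p)), w0
2. r and p, w0
3. not (Box not (not r implies p) implies not (not r implies p)), w0
4. r, w0
5. p, w0
6. Box not (not r implies p), w0
7. not r implies p, w0

Satisfiable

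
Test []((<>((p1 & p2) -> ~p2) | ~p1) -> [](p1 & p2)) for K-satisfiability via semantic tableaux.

Satisfiable

1. []((<>((p1 & p2) -> ~p2) | ~p1) -> [](p1 & p2)), u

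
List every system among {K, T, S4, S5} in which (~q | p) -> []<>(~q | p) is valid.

S5-tableau for the negation ~((~q | p) -> []<>(~q | p)):
1. ~((~q | p) -> []<>(~q | p)), u
2. ~q | p, u
3. ~[]<>(~q | p), u
4. p, u
5. ~<>(~q | p), v
6. ~(~q | p), u
7. q, u
8. ~p, u
Accessibility: uRu, uRv, vRu, vRv
Branch closes: p and ~p both at u.
Every branch closes (one shown): valid in S5.
S4-tableau for the negation ~((~q | p) -> []<>(~q | p)):
1. ~((~q | p) -> []<>(~q | p)), u
2. ~q | p, u
3. ~[]<>(~q | p), u
4. p, u
5. ~<>(~q | p), v
6. ~(~q | p), v
7. q, v
8. ~p, v
Accessibility: uRu, uRv, vRv
Complete open branch: countermodel on an S4-frame, so not valid in S4, nor in K, T (the same frame is also a K-frame and a T-frame).

S5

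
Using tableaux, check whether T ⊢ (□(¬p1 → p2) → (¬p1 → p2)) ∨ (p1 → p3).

Tableau for the negation ¬((□(¬p1 → p2) → (¬p1 → p2)) ∨ (p1 → p3)):
1. ¬((□(¬p1 → p2) → (¬p1 → p2)) ∨ (p1 → p3)), 0
2. ¬(□(¬p1 → p2) → (¬p1 → p2)), 0
3. ¬(p1 → p3), 0
4. □(¬p1 → p2), 0
5. ¬(¬p1 → p2), 0
6. p1, 0
7. ¬p3, 0
8. ¬p1, 0
9. ¬p2, 0
Accessibility: 0R0
Branch closes: p1 and ¬p1 both at 0.
All branches of the negation close; one closing branch shown above.

Valid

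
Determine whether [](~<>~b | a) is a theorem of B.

Tableau for the negation ~[](~<>~b | a):
1. ~[](~<>~b | a), w0
2. ~(~<>~b | a), w1
3. <>~b, w1
4. ~a, w1
5. ~b, w2
Accessibility: w0Rw0, w0Rw1, w1Rw0, w1Rw1, w1Rw2, w2Rw1, w2Rw2
The negation has an open branch (countermodel exists).

No, not valid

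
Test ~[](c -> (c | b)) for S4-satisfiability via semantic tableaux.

Unsatisfiable

1. ~[](c -> (c | b)), 0
2. ~(c -> (c | b)), 1
3. c, 1
4. ~(c | b), 1
5. ~c, 1
6. ~b, 1
Accessibility: 0R0, 0R1, 1R1
Branch closes: c and ~c both at 1.
(One branch shown.) All branches close.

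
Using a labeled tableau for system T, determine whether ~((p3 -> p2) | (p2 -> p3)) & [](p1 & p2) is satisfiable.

Unsatisfiable (every branch closes)

1. ~((p3 -> p2) | (p2 -> p3)) & [](p1 & p2), w0
2. ~((p3 -> p2) | (p2 -> p3)), w0   [&-rule on 1]
3. [](p1 & p2), w0   [&-rule on 1]
4. ~(p3 -> p2), w0   [~|-rule on 2]
5. ~(p2 -> p3), w0   [~|-rule on 2]
6. p3, w0   [~->-rule on 4]
7. ~p2, w0   [~->-rule on 4]
8. p2, w0   [~->-rule on 5]
9. ~p3, w0   [~->-rule on 5]
Accessibility: w0Rw0
Branch closes: p2 and ~p2 both at w0.
(One branch shown.) All branches close.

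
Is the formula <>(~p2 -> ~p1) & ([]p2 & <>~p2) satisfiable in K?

No, unsatisfiable

1. <>(~p2 -> ~p1) & ([]p2 & <>~p2), w0
2. <>(~p2 -> ~p1), w0   [&-rule on 1]
3. []p2 & <>~p2, w0   [&-rule on 1]
4. []p2, w0   [&-rule on 3]
5. <>~p2, w0   [&-rule on 3]
6. ~p2 -> ~p1, w1   [<>-rule on 2: fresh world w1, w0Rw1]
7. p2, w1   [[]-rule on 4 via w0Rw1]
8. ~p1, w1   [->-rule on 6 (branches; this branch)]
9. ~p2, w2   [<>-rule on 5: fresh world w2, w0Rw2]
10. p2, w2   [[]-rule on 4 via w0Rw2]
Accessibility: w0Rw1, w0Rw2
Branch closes: p2 and ~p2 both at w2.
All branches of the tableau close; one closing branch shown above.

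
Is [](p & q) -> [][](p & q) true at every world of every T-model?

Tableau for the negation ~([](p & q) -> [][](p & q)):
1. ~([](p & q) -> [][](p & q)), u
2. [](p & q), u
3. ~[][](p & q), u
4. p & q, u
5. p, u
6. q, u
7. ~[](p & q), v
8. p & q, v
9. p, v
10. q, v
11. ~(p & q), w
12. ~q, w
Accessibility: uRu, uRv, vRv, vRw, wRw
The negation has an open branch (countermodel exists).

Not valid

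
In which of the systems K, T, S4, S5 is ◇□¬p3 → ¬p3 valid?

S5-tableau for the negation ¬(◇□¬p3 → ¬p3):
1. ¬(◇□¬p3 → ¬p3), u
2. ◇□¬p3, u
3. p3, u
4. □¬p3, v
5. ¬p3, u
Accessibility: uRu, uRv, vRu, vRv
Branch closes: p3 and ¬p3 both at u.
Every branch closes (one shown): valid in S5.
S4-tableau for the negation ¬(◇□¬p3 → ¬p3):
1. ¬(◇□¬p3 → ¬p3), u
2. ◇□¬p3, u
3. p3, u
4. □¬p3, v
5. ¬p3, v
Accessibility: uRu, uRv, vRv
Complete open branch: countermodel on an S4-frame, so not valid in S4, nor in K, T (the same frame is also a K-frame and a T-frame).

S5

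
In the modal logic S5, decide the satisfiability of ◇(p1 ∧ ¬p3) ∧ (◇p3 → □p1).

1. ◇(p1 ∧ ¬p3) ∧ (◇p3 → □p1), w0
2. ◇(p1 ∧ ¬p3), w0   [∧-rule on 1]
3. ◇p3 → □p1, w0   [∧-rule on 1]
4. □p1, w0   [→-rule on 3 (branches; this branch)]
5. p1, w0   [□-rule on 4 via w0Rw0]
6. p1 ∧ ¬p3, w1   [◇-rule on 2: fresh world w1, w0Rw1]
7. p1, w1   [∧-rule on 6]
8. ¬p3, w1   [∧-rule on 6]
Accessibility: w0Rw0, w0Rw1, w1Rw0, w1Rw1

Yes, satisfiable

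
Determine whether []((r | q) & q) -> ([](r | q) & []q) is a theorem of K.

Tableau for the negation ~([]((r | q) & q) -> ([](r | q) & []q)):
1. ~([]((r | q) & q) -> ([](r | q) & []q)), w0
2. []((r | q) & q), w0
3. ~([](r | q) & []q), w0
4. ~[](r | q), w0
5. ~(r | q), w1
6. ~r, w1
7. ~q, w1
8. (r | q) & q, w1
9. r | q, w1
10. q, w1
Accessibility: w0Rw1
Branch closes: q and ~q both at w1.
All branches of the negation close; one closing branch shown above.

Valid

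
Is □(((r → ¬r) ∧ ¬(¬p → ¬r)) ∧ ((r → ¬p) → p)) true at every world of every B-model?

Tableau for the negation ¬□(((r → ¬r) ∧ ¬(¬p → ¬r)) ∧ ((r → ¬p) → p)):
1. ¬□(((r → ¬r) ∧ ¬(¬p → ¬r)) ∧ ((r → ¬p) → p)), 0
2. ¬(((r → ¬r) ∧ ¬(¬p → ¬r)) ∧ ((r → ¬p) → p)), 1   [¬□-rule on 1: fresh world 1, 0R1]
3. ¬((r → ¬p) → p), 1   [¬∧-rule on 2 (branches; this branch)]
4. r → ¬p, 1   [¬→-rule on 3]
5. ¬p, 1   [¬→-rule on 3]
Accessibility: 0R0, 0R1, 1R0, 1R1
The negation has an open branch (countermodel exists).

Invalid (countermodel exists)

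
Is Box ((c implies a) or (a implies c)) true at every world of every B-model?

Yes, valid

Tableau for the negation not Box ((c implies a) or (a implies c)):
1. not Box ((c implies a) or (a implies c)), 0
2. not ((c implies a) or (a implies c)), 1
3. not (c implies a), 1
4. not (a implies c), 1
5. c, 1
6. not a, 1
7. a, 1
8. not c, 1
Accessibility: 0R0, 0R1, 1R0, 1R1
Branch closes: a and not a both at 1.
Every branch of the negation's tableau closes; the branch above is one of them.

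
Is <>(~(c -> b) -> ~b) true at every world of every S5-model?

Tableau for the negation ~<>(~(c -> b) -> ~b):
1. ~<>(~(c -> b) -> ~b), 0
2. ~(~(c -> b) -> ~b), 0   [~<>-rule on 1 via 0R0]
3. ~(c -> b), 0   [~->-rule on 2]
4. b, 0   [~->-rule on 2]
5. c, 0   [~->-rule on 3]
6. ~b, 0   [~->-rule on 3]
Accessibility: 0R0
Branch closes: b and ~b both at 0.
Every branch of the negation's tableau closes; the branch above is one of them.

Valid in S5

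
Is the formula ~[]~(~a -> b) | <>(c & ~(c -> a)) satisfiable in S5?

1. ~[]~(~a -> b) | <>(c & ~(c -> a)), 0
2. <>(c & ~(c -> a)), 0
3. c & ~(c -> a), 1
4. c, 1
5. ~(c -> a), 1
6. ~a, 1
Accessibility: 0R0, 0R1, 1R0, 1R1

Satisfiable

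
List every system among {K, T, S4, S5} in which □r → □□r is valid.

S4, S5

S4-tableau for the negation ¬(□r → □□r):
1. ¬(□r → □□r), u
2. □r, u
3. ¬□□r, u
4. r, u
5. ¬□r, v
6. r, v
7. ¬r, w
8. r, w
Accessibility: uRu, uRv, uRw, vRv, vRw, wRw
Branch closes: r and ¬r both at w.
Every branch closes (one shown): valid in S4, hence also in S5 (every theorem of S4 is a theorem of S5).
T-tableau for the negation ¬(□r → □□r):
1. ¬(□r → □□r), u
2. □r, u
3. ¬□□r, u
4. r, u
5. ¬□r, v
6. r, v
7. ¬r, w
Accessibility: uRu, uRv, vRv, vRw, wRw
Complete open branch: countermodel on a T-frame, so not valid in T, nor in K (the same frame is also a K-frame).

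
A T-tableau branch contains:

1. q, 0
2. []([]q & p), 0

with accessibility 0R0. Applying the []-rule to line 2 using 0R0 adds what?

[]q & p, 0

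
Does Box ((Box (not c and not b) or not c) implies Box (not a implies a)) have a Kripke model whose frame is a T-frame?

1. Box ((Box (not c and not b) or not c) implies Box (not a implies a)), u
2. (Box (not c and not b) or not c) implies Box (not a implies a), u
3. Box (not a implies a), u
4. not a implies a, u
5. a, u
Accessibility: uRu

Yes, satisfiable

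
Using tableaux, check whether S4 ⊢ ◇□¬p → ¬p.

Tableau for the negation ¬(◇□¬p → ¬p):
1. ¬(◇□¬p → ¬p), w0
2. ◇□¬p, w0
3. p, w0
4. □¬p, w1
5. ¬p, w1
Accessibility: w0Rw0, w0Rw1, w1Rw1
The negation has an open branch (countermodel exists).

Not valid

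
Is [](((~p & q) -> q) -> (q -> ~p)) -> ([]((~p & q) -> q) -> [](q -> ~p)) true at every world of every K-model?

Valid in K

Tableau for the negation ~([](((~p & q) -> q) -> (q -> ~p)) -> ([]((~p & q) -> q) -> [](q -> ~p))):
1. ~([](((~p & q) -> q) -> (q -> ~p)) -> ([]((~p & q) -> q) -> [](q -> ~p))), 0
2. [](((~p & q) -> q) -> (q -> ~p)), 0   [~->-rule on 1]
3. ~([]((~p & q) -> q) -> [](q -> ~p)), 0   [~->-rule on 1]
4. []((~p & q) -> q), 0   [~->-rule on 3]
5. ~[](q -> ~p), 0   [~->-rule on 3]
6. ~(q -> ~p), 1   [~[]-rule on 5: fresh world 1, 0R1]
7. q, 1   [~->-rule on 6]
8. p, 1   [~->-rule on 6]
9. ((~p & q) -> q) -> (q -> ~p), 1   [[]-rule on 2 via 0R1]
10. (~p & q) -> q, 1   [[]-rule on 4 via 0R1]
11. q -> ~p, 1   [->-rule on 9 (branches; this branch)]
12. ~p, 1   [->-rule on 11 (branches; this branch)]
Accessibility: 0R1
Branch closes: p and ~p both at 1.
Every branch of the negation's tableau closes; the branch above is one of them.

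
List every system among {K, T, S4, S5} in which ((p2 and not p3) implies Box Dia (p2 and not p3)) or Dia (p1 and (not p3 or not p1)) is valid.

S5

S4-tableau for the negation not (((p2 and not p3) implies Box Dia (p2 and not p3)) or Dia (p1 and (not p3 or not p1))):
1. not (((p2 and not p3) implies Box Dia (p2 and not p3)) or Dia (p1 and (not p3 or not p1))), 0
2. not ((p2 and not p3) implies Box Dia (p2 and not p3)), 0
3. not Dia (p1 and (not p3 or not p1)), 0
4. p2 and not p3, 0
5. not Box Dia (p2 and not p3), 0
6. p2, 0
7. not p3, 0
8. not (p1 and (not p3 or not p1)), 0
9. not p1, 0
10. not Dia (p2 and not p3), 1
11. not (p1 and (not p3 or not p1)), 1
12. not (p2 and not p3), 1
13. not (not p3 or not p1), 1
14. p3, 1
15. p1, 1
Accessibility: 0R0, 0R1, 1R1
Complete open branch: countermodel on an S4-frame, so not valid in S4, nor in K, T (the same frame is also a K-frame and a T-frame).
S5-tableau for the negation not (((p2 and not p3) implies Box Dia (p2 and not p3)) or Dia (p1 and (not p3 or not p1))):
1. not (((p2 and not p3) implies Box Dia (p2 and not p3)) or Dia (p1 and (not p3 or not p1))), 0
2. not ((p2 and not p3) implies Box Dia (p2 and not p3)), 0
3. not Dia (p1 and (not p3 or not p1)), 0
4. p2 and not p3, 0
5. not Box Dia (p2 and not p3), 0
6. p2, 0
7. not p3, 0
8. not (p1 and (not p3 or not p1)), 0
9. not p1, 0
10. not Dia (p2 and not p3), 1
11. not (p1 and (not p3 or not p1)), 1
12. not (p2 and not p3), 0
13. not (p2 and not p3), 1
14. not (not p3 or not p1), 1
15. p3, 1
16. p1, 1
17. p3, 0
Accessibility: 0R0, 0R1, 1R0, 1R1
Branch closes: p3 and not p3 both at 0.
Every branch closes (one shown): valid in S5.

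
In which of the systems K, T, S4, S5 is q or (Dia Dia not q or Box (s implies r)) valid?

T-tableau for the negation not (q or (Dia Dia not q or Box (s implies r))):
1. not (q or (Dia Dia not q or Box (s implies r))), 0
2. not q, 0   [neg-or-rule on 1]
3. not (Dia Dia not q or Box (s implies r)), 0   [neg-or-rule on 1]
4. not Dia Dia not q, 0   [neg-or-rule on 3]
5. not Box (s implies r), 0   [neg-or-rule on 3]
6. not Dia not q, 0   [neg-Dia-rule on 4 via 0R0]
7. q, 0   [neg-Dia-rule on 6 via 0R0]
Accessibility: 0R0
Branch closes: q and not q both at 0.
Every branch closes (one shown): valid in T, hence also in S4, S5 (every theorem of T is a theorem of S4 and S5).
K-tableau for the negation not (q or (Dia Dia not q or Box (s implies r))):
1. not (q or (Dia Dia not q or Box (s implies r))), 0
2. not q, 0   [neg-or-rule on 1]
3. not (Dia Dia not q or Box (s implies r)), 0   [neg-or-rule on 1]
4. not Dia Dia not q, 0   [neg-or-rule on 3]
5. not Box (s implies r), 0   [neg-or-rule on 3]
6. not (s implies r), 1   [neg-Box-rule on 5: fresh world 1, 0R1]
7. s, 1   [neg-implies-rule on 6]
8. not r, 1   [neg-implies-rule on 6]
9. not Dia not q, 1   [neg-Dia-rule on 4 via 0R1]
Accessibility: 0R1
Complete open branch: countermodel on a K-frame, so not valid in K.

T, S4, S5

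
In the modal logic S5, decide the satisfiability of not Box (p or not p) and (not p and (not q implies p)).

1. not Box (p or not p) and (not p and (not q implies p)), u
2. not Box (p or not p), u   [and-rule on 1]
3. not p and (not q implies p), u   [and-rule on 1]
4. not p, u   [and-rule on 3]
5. not q implies p, u   [and-rule on 3]
6. q, u   [implies-rule on 5 (branches; this branch)]
7. not (p or not p), v   [neg-Box-rule on 2: fresh world v, uRv]
8. not p, v   [neg-or-rule on 7]
9. p, v   [neg-or-rule on 7]
Accessibility: uRu, uRv, vRu, vRv
Branch closes: p and not p both at v.
(One branch shown.) All branches close.

No, unsatisfiable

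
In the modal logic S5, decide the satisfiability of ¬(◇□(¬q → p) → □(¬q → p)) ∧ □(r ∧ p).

Unsatisfiable (every branch closes)

1. ¬(◇□(¬q → p) → □(¬q → p)) ∧ □(r ∧ p), 0
2. ¬(◇□(¬q → p) → □(¬q → p)), 0
3. □(r ∧ p), 0
4. ◇□(¬q → p), 0
5. ¬□(¬q → p), 0
6. r ∧ p, 0
7. r, 0
8. p, 0
9. □(¬q → p), 1
10. r ∧ p, 1
11. r, 1
12. p, 1
13. ¬q → p, 0
14. ¬q → p, 1
15. ¬(¬q → p), 2
16. ¬q, 2
17. ¬p, 2
18. r ∧ p, 2
19. r, 2
20. p, 2
Accessibility: 0R0, 0R1, 0R2, 1R0, 1R1, 1R2, 2R0, 2R1, 2R2
Branch closes: p and ¬p both at 2.
All branches of the tableau close; one closing branch shown above.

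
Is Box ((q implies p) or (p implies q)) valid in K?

Tableau for the negation not Box ((q implies p) or (p implies q)):
1. not Box ((q implies p) or (p implies q)), w0
2. not ((q implies p) or (p implies q)), w1   [neg-Box-rule on 1: fresh world w1, w0Rw1]
3. not (q implies p), w1   [neg-or-rule on 2]
4. not (p implies q), w1   [neg-or-rule on 2]
5. q, w1   [neg-implies-rule on 3]
6. not p, w1   [neg-implies-rule on 3]
7. p, w1   [neg-implies-rule on 4]
8. not q, w1   [neg-implies-rule on 4]
Accessibility: w0Rw1
Branch closes: p and not p both at w1.
Every branch of the negation's tableau closes; the branch above is one of them.

Valid in K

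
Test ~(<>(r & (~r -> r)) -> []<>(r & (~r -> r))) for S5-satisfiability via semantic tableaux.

1. ~(<>(r & (~r -> r)) -> []<>(r & (~r -> r))), 0
2. <>(r & (~r -> r)), 0   [~->-rule on 1]
3. ~[]<>(r & (~r -> r)), 0   [~->-rule on 1]
4. r & (~r -> r), 1   [<>-rule on 2: fresh world 1, 0R1]
5. r, 1   [&-rule on 4]
6. ~r -> r, 1   [&-rule on 4]
7. ~<>(r & (~r -> r)), 2   [~[]-rule on 3: fresh world 2, 0R2]
8. ~(r & (~r -> r)), 0   [~<>-rule on 7 via 2R0]
9. ~(r & (~r -> r)), 1   [~<>-rule on 7 via 2R1]
10. ~(r & (~r -> r)), 2   [~<>-rule on 7 via 2R2]
11. ~(~r -> r), 0   [~&-rule on 8 (branches; this branch)]
12. ~r, 0   [~->-rule on 11]
13. ~(~r -> r), 1   [~&-rule on 9 (branches; this branch)]
14. ~r, 1   [~->-rule on 13]
Accessibility: 0R0, 0R1, 0R2, 1R0, 1R1, 1R2, 2R0, 2R1, 2R2
Branch closes: r and ~r both at 1.
All branches of the tableau close; one closing branch shown above.

Unsatisfiable (every branch closes)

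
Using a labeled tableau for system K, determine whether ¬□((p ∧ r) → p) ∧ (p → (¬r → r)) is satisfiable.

No, unsatisfiable

1. ¬□((p ∧ r) → p) ∧ (p → (¬r → r)), w0
2. ¬□((p ∧ r) → p), w0
3. p → (¬r → r), w0
4. ¬r → r, w0
5. r, w0
6. ¬((p ∧ r) → p), w1
7. p ∧ r, w1
8. ¬p, w1
9. p, w1
10. r, w1
Accessibility: w0Rw1
Branch closes: p and ¬p both at w1.
Every branch closes; the branch above is one of them.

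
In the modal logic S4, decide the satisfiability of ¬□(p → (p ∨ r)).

No, unsatisfiable

1. ¬□(p → (p ∨ r)), w0
2. ¬(p → (p ∨ r)), w1
3. p, w1
4. ¬(p ∨ r), w1
5. ¬p, w1
6. ¬r, w1
Accessibility: w0Rw0, w0Rw1, w1Rw1
Branch closes: p and ¬p both at w1.
All branches of the tableau close; one closing branch shown above.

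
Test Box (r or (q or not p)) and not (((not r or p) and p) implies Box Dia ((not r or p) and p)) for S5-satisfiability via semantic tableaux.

Unsatisfiable (every branch closes)

1. Box (r or (q or not p)) and not (((not r or p) and p) implies Box Dia ((not r or p) and p)), 0
2. Box (r or (q or not p)), 0
3. not (((not r or p) and p) implies Box Dia ((not r or p) and p)), 0
4. (not r or p) and p, 0
5. not Box Dia ((not r or p) and p), 0
6. not r or p, 0
7. p, 0
8. r or (q or not p), 0
9. q or not p, 0
10. q, 0
11. not Dia ((not r or p) and p), 1
12. r or (q or not p), 1
13. not ((not r or p) and p), 0
14. not ((not r or p) and p), 1
15. q or not p, 1
16. not (not r or p), 0
17. r, 0
18. not p, 0
Accessibility: 0R0, 0R1, 1R0, 1R1
Branch closes: p and not p both at 0.
(One branch shown.) All branches close.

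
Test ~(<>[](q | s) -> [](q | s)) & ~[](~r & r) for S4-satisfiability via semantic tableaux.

Satisfiable (open branch found)

1. ~(<>[](q | s) -> [](q | s)) & ~[](~r & r), u
2. ~(<>[](q | s) -> [](q | s)), u
3. ~[](~r & r), u
4. <>[](q | s), u
5. ~[](q | s), u
6. ~(~r & r), v
7. ~r, v
8. [](q | s), w
9. q | s, w
10. s, w
11. ~(q | s), x
12. ~q, x
13. ~s, x
Accessibility: uRu, uRv, uRw, uRx, vRv, wRw, xRx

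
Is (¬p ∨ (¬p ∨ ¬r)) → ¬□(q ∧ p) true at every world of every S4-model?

Tableau for the negation ¬((¬p ∨ (¬p ∨ ¬r)) → ¬□(q ∧ p)):
1. ¬((¬p ∨ (¬p ∨ ¬r)) → ¬□(q ∧ p)), u
2. ¬p ∨ (¬p ∨ ¬r), u
3. □(q ∧ p), u
4. q ∧ p, u
5. q, u
6. p, u
7. ¬p ∨ ¬r, u
8. ¬r, u
Accessibility: uRu
The negation has an open branch (countermodel exists).

Not valid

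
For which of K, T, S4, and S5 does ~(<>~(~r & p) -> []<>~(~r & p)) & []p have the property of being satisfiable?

S5-tableau for the formula:
1. ~(<>~(~r & p) -> []<>~(~r & p)) & []p, w0
2. ~(<>~(~r & p) -> []<>~(~r & p)), w0   [&-rule on 1]
3. []p, w0   [&-rule on 1]
4. <>~(~r & p), w0   [~->-rule on 2]
5. ~[]<>~(~r & p), w0   [~->-rule on 2]
6. p, w0   [[]-rule on 3 via w0Rw0]
7. ~(~r & p), w1   [<>-rule on 4: fresh world w1, w0Rw1]
8. p, w1   [[]-rule on 3 via w0Rw1]
9. r, w1   [~&-rule on 7 (branches; this branch)]
10. ~<>~(~r & p), w2   [~[]-rule on 5: fresh world w2, w0Rw2]
11. p, w2   [[]-rule on 3 via w0Rw2]
12. ~r & p, w0   [~<>-rule on 10 via w2Rw0]
13. ~r, w0   [&-rule on 12]
14. ~r & p, w1   [~<>-rule on 10 via w2Rw1]
15. ~r, w1   [&-rule on 14]
Accessibility: w0Rw0, w0Rw1, w0Rw2, w1Rw0, w1Rw1, w1Rw2, w2Rw0, w2Rw1, w2Rw2
Branch closes: r and ~r both at w1.
Every branch closes (one shown): unsatisfiable in S5.
S4-tableau for the formula:
1. ~(<>~(~r & p) -> []<>~(~r & p)) & []p, w0
2. ~(<>~(~r & p) -> []<>~(~r & p)), w0   [&-rule on 1]
3. []p, w0   [&-rule on 1]
4. <>~(~r & p), w0   [~->-rule on 2]
5. ~[]<>~(~r & p), w0   [~->-rule on 2]
6. p, w0   [[]-rule on 3 via w0Rw0]
7. ~(~r & p), w1   [<>-rule on 4: fresh world w1, w0Rw1]
8. p, w1   [[]-rule on 3 via w0Rw1]
9. r, w1   [~&-rule on 7 (branches; this branch)]
10. ~<>~(~r & p), w2   [~[]-rule on 5: fresh world w2, w0Rw2]
11. p, w2   [[]-rule on 3 via w0Rw2]
12. ~r & p, w2   [~<>-rule on 10 via w2Rw2]
13. ~r, w2   [&-rule on 12]
Accessibility: w0Rw0, w0Rw1, w0Rw2, w1Rw1, w2Rw2
Complete open branch: satisfiable in S4, hence also in K, T (this S4-model is also a K-model and a T-model).

K, T, S4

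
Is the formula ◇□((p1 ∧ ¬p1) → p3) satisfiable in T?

1. ◇□((p1 ∧ ¬p1) → p3), 0
2. □((p1 ∧ ¬p1) → p3), 1   [◇-rule on 1: fresh world 1, 0R1]
3. (p1 ∧ ¬p1) → p3, 1   [□-rule on 2 via 1R1]
4. p3, 1   [→-rule on 3 (branches; this branch)]
Accessibility: 0R0, 0R1, 1R1

Satisfiable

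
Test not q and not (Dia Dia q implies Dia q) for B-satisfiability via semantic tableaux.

Satisfiable (open branch found)

1. not q and not (Dia Dia q implies Dia q), w0
2. not q, w0
3. not (Dia Dia q implies Dia q), w0
4. Dia Dia q, w0
5. not Dia q, w0
6. Dia q, w1
7. not q, w1
8. q, w2
Accessibility: w0Rw0, w0Rw1, w1Rw0, w1Rw1, w1Rw2, w2Rw1, w2Rw2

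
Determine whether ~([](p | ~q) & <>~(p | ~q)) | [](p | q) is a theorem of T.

Valid

Tableau for the negation ~(~([](p | ~q) & <>~(p | ~q)) | [](p | q)):
1. ~(~([](p | ~q) & <>~(p | ~q)) | [](p | q)), w0
2. [](p | ~q) & <>~(p | ~q), w0
3. ~[](p | q), w0
4. [](p | ~q), w0
5. <>~(p | ~q), w0
6. p | ~q, w0
7. ~q, w0
8. ~(p | q), w1
9. ~p, w1
10. ~q, w1
11. p | ~q, w1
12. ~(p | ~q), w2
13. ~p, w2
14. q, w2
15. p | ~q, w2
16. ~q, w2
Accessibility: w0Rw0, w0Rw1, w0Rw2, w1Rw1, w2Rw2
Branch closes: q and ~q both at w2.
All branches of the negation close; one closing branch shown above.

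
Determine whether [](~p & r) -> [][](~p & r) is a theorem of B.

Invalid (countermodel exists)

Tableau for the negation ~([](~p & r) -> [][](~p & r)):
1. ~([](~p & r) -> [][](~p & r)), u
2. [](~p & r), u   [~->-rule on 1]
3. ~[][](~p & r), u   [~->-rule on 1]
4. ~p & r, u   [[]-rule on 2 via uRu]
5. ~p, u   [&-rule on 4]
6. r, u   [&-rule on 4]
7. ~[](~p & r), v   [~[]-rule on 3: fresh world v, uRv]
8. ~p & r, v   [[]-rule on 2 via uRv]
9. ~p, v   [&-rule on 8]
10. r, v   [&-rule on 8]
11. ~(~p & r), w   [~[]-rule on 7: fresh world w, vRw]
12. ~r, w   [~&-rule on 11 (branches; this branch)]
Accessibility: uRu, uRv, vRu, vRv, vRw, wRv, wRw
The negation has an open branch (countermodel exists).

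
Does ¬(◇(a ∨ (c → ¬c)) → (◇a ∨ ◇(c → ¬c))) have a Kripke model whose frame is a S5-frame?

1. ¬(◇(a ∨ (c → ¬c)) → (◇a ∨ ◇(c → ¬c))), w0
2. ◇(a ∨ (c → ¬c)), w0
3. ¬(◇a ∨ ◇(c → ¬c)), w0
4. ¬◇a, w0
5. ¬◇(c → ¬c), w0
6. ¬a, w0
7. ¬(c → ¬c), w0
8. c, w0
9. a ∨ (c → ¬c), w1
10. ¬a, w1
11. ¬(c → ¬c), w1
12. c, w1
13. c → ¬c, w1
14. ¬c, w1
Accessibility: w0Rw0, w0Rw1, w1Rw0, w1Rw1
Branch closes: c and ¬c both at w1.
(One branch shown.) All branches close.

Unsatisfiable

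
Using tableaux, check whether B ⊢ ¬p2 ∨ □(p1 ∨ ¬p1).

Tableau for the negation ¬(¬p2 ∨ □(p1 ∨ ¬p1)):
1. ¬(¬p2 ∨ □(p1 ∨ ¬p1)), 0
2. p2, 0
3. ¬□(p1 ∨ ¬p1), 0
4. ¬(p1 ∨ ¬p1), 1
5. ¬p1, 1
6. p1, 1
Accessibility: 0R0, 0R1, 1R0, 1R1
Branch closes: p1 and ¬p1 both at 1.
Every branch of the negation's tableau closes; the branch above is one of them.

Valid in B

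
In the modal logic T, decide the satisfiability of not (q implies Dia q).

Unsatisfiable (every branch closes)

1. not (q implies Dia q), w0
2. q, w0
3. not Dia q, w0
4. not q, w0
Accessibility: w0Rw0
Branch closes: q and not q both at w0.
(One branch shown.) All branches close.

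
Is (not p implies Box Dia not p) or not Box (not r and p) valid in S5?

Tableau for the negation not ((not p implies Box Dia not p) or not Box (not r and p)):
1. not ((not p implies Box Dia not p) or not Box (not r and p)), w0
2. not (not p implies Box Dia not p), w0   [neg-or-rule on 1]
3. Box (not r and p), w0   [neg-or-rule on 1]
4. not p, w0   [neg-implies-rule on 2]
5. not Box Dia not p, w0   [neg-implies-rule on 2]
6. not r and p, w0   [Box-rule on 3 via w0Rw0]
7. not r, w0   [and-rule on 6]
8. p, w0   [and-rule on 6]
Accessibility: w0Rw0
Branch closes: p and not p both at w0.
Every branch of the negation's tableau closes; the branch above is one of them.

Yes, valid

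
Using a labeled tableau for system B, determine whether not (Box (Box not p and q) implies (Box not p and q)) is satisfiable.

Unsatisfiable (every branch closes)

1. not (Box (Box not p and q) implies (Box not p and q)), w0
2. Box (Box not p and q), w0
3. not (Box not p and q), w0
4. Box not p and q, w0
5. Box not p, w0
6. q, w0
7. not p, w0
8. not Box not p, w0
9. p, w1
10. Box not p and q, w1
11. Box not p, w1
12. q, w1
13. not p, w1
Accessibility: w0Rw0, w0Rw1, w1Rw0, w1Rw1
Branch closes: p and not p both at w1.
All branches of the tableau close; one closing branch shown above.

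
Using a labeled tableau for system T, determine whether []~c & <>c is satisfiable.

1. []~c & <>c, u
2. []~c, u
3. <>c, u
4. ~c, u
5. c, v
6. ~c, v
Accessibility: uRu, uRv, vRv
Branch closes: c and ~c both at v.
(One branch shown.) All branches close.

Unsatisfiable (every branch closes)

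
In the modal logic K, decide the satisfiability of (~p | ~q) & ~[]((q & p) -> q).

Unsatisfiable (every branch closes)

1. (~p | ~q) & ~[]((q & p) -> q), w0
2. ~p | ~q, w0
3. ~[]((q & p) -> q), w0
4. ~q, w0
5. ~((q & p) -> q), w1
6. q & p, w1
7. ~q, w1
8. q, w1
9. p, w1
Accessibility: w0Rw1
Branch closes: q and ~q both at w1.
Every branch closes; the branch above is one of them.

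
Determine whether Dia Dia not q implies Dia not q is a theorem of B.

Invalid (countermodel exists)

Tableau for the negation not (Dia Dia not q implies Dia not q):
1. not (Dia Dia not q implies Dia not q), 0
2. Dia Dia not q, 0   [neg-implies-rule on 1]
3. not Dia not q, 0   [neg-implies-rule on 1]
4. q, 0   [neg-Dia-rule on 3 via 0R0]
5. Dia not q, 1   [Dia-rule on 2: fresh world 1, 0R1]
6. q, 1   [neg-Dia-rule on 3 via 0R1]
7. not q, 2   [Dia-rule on 5: fresh world 2, 1R2]
Accessibility: 0R0, 0R1, 1R0, 1R1, 1R2, 2R1, 2R2
The negation has an open branch (countermodel exists).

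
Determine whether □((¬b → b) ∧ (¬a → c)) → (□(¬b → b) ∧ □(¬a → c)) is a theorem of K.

Tableau for the negation ¬(□((¬b → b) ∧ (¬a → c)) → (□(¬b → b) ∧ □(¬a → c))):
1. ¬(□((¬b → b) ∧ (¬a → c)) → (□(¬b → b) ∧ □(¬a → c))), u
2. □((¬b → b) ∧ (¬a → c)), u
3. ¬(□(¬b → b) ∧ □(¬a → c)), u
4. ¬□(¬a → c), u
5. ¬(¬a → c), v
6. ¬a, v
7. ¬c, v
8. (¬b → b) ∧ (¬a → c), v
9. ¬b → b, v
10. ¬a → c, v
11. b, v
12. c, v
Accessibility: uRv
Branch closes: c and ¬c both at v.
All branches of the negation close; one closing branch shown above.

Yes, valid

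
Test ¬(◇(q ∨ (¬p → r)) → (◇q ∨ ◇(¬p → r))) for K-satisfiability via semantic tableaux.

Unsatisfiable (every branch closes)

1. ¬(◇(q ∨ (¬p → r)) → (◇q ∨ ◇(¬p → r))), w0
2. ◇(q ∨ (¬p → r)), w0   [¬→-rule on 1]
3. ¬(◇q ∨ ◇(¬p → r)), w0   [¬→-rule on 1]
4. ¬◇q, w0   [¬∨-rule on 3]
5. ¬◇(¬p → r), w0   [¬∨-rule on 3]
6. q ∨ (¬p → r), w1   [◇-rule on 2: fresh world w1, w0Rw1]
7. ¬q, w1   [¬◇-rule on 4 via w0Rw1]
8. ¬(¬p → r), w1   [¬◇-rule on 5 via w0Rw1]
9. ¬p, w1   [¬→-rule on 8]
10. ¬r, w1   [¬→-rule on 8]
11. ¬p → r, w1   [∨-rule on 6 (branches; this branch)]
12. r, w1   [→-rule on 11 (branches; this branch)]
Accessibility: w0Rw1
Branch closes: r and ¬r both at w1.
(One branch shown.) All branches close.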